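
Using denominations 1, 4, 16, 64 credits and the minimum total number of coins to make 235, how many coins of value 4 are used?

Use the largest denomination that fits, subtract, and repeat.
235 = 3×64 + 2×16 + 2×4 + 3×1
Count of 4: 2

2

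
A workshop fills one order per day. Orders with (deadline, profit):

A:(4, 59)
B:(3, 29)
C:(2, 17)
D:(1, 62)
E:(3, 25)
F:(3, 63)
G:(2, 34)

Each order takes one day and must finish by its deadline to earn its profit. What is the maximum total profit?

218

Sort by profit descending; place each in the latest free slot ≤ its deadline.
By profit: F(d3,63), D(d1,62), A(d4,59), G(d2,34), B(d3,29), E(d3,25), C(d2,17)
F→slot 3; D→slot 1; A→slot 4; G→slot 2; B skipped; E skipped; C skipped.
Profit = 62 + 34 + 63 + 59 = 218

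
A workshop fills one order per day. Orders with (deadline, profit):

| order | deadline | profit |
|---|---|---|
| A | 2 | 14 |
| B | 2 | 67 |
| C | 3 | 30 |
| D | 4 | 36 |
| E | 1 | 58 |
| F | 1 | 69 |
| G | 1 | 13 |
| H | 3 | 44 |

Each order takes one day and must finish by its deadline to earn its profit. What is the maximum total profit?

216

Take jobs in profit order; each goes to the latest open slot no later than its deadline.
By profit: F(d1,69), B(d2,67), E(d1,58), H(d3,44), D(d4,36), C(d3,30), A(d2,14), G(d1,13)
F→slot 1; B→slot 2; E skipped; H→slot 3; D→slot 4; C skipped; A skipped; G skipped.
Profit = 69 + 67 + 44 + 36 = 216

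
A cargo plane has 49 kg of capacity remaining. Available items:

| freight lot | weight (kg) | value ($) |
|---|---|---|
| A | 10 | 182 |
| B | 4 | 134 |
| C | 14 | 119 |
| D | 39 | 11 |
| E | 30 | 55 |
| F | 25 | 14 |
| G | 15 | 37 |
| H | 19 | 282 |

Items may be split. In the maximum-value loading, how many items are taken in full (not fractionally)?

Ratios (sorted): B 33.50, A 18.20, H 14.84, C 8.50, G 2.47, E 1.83, F 0.56, D 0.28
take B (4 @ 134); take A (10 @ 182); take H (19 @ 282); take C (14 @ 119); take 2/15 of G → 4.93. Capacity used 49/49.
4 item(s) taken whole; one partial (take 2/15 of G).

4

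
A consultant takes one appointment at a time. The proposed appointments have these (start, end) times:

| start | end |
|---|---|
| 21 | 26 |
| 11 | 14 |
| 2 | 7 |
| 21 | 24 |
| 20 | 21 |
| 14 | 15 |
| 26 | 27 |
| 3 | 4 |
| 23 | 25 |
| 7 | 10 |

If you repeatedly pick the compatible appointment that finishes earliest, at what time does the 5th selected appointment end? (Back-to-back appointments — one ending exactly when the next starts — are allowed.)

21

Greedy by earliest finish: after sorting by end time, pick each interval compatible with the last pick.
By end time: (3,4), (2,7), (7,10), (11,14), (14,15), (20,21), (21,24), (23,25), (21,26), (26,27).
Pick (3,4); next start ≥ 4 → (7,10); next start ≥ 10 → (11,14); next start ≥ 14 → (14,15); next start ≥ 15 → (20,21); next start ≥ 21 → (21,24); next start ≥ 24 → (26,27).
Selected: (3,4) (7,10) (11,14) (14,15) (20,21) (21,24) (26,27)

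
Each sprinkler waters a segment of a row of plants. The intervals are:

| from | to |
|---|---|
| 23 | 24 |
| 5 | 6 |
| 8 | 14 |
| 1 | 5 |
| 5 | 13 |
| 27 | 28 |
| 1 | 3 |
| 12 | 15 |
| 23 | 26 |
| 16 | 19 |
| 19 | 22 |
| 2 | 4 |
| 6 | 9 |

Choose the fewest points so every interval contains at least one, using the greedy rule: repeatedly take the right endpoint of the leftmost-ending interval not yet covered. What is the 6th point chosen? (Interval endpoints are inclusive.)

Process intervals by earliest right end; each time one isn't hit yet, stab at its right endpoint.
Sorted: [1,3] [2,4] [1,5] [5,6] [6,9] [5,13] [8,14] [12,15] [16,19] [19,22] [23,24] [23,26] [27,28]
{[1,3],[2,4],[1,5]} hit by 3; {[5,6],[6,9],[5,13]} hit by 6; {[8,14],[12,15]} hit by 14; {[16,19],[19,22]} hit by 19; {[23,24],[23,26]} hit by 24; {[27,28]} hit by 28.
Points: 3, 6, 14, 19, 24, 28 (6 total).

28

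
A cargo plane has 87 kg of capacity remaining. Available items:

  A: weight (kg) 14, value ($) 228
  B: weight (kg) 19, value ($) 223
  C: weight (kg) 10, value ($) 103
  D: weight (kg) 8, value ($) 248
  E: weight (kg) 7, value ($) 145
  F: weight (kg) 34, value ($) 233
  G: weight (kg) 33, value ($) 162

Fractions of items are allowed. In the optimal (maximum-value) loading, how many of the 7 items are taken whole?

5

Greedy by value/weight ratio, highest first.
Order: D (248/8=31.00) > E (145/7=20.71) > A (228/14=16.29) > B (223/19=11.74) > C (103/10=10.30) > F (233/34=6.85) > G (162/33=4.91)
Fill: take D (8 @ 248) → take E (7 @ 145) → take A (14 @ 228) → take B (19 @ 223) → take C (10 @ 103) → take 29/34 of F → 198.74; 87/87 used.
5 item(s) taken whole; one partial (take 29/34 of F).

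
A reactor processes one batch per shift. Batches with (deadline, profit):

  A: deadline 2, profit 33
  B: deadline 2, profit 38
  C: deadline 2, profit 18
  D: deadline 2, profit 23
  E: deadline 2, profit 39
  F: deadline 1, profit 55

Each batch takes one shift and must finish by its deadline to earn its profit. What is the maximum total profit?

By profit: F(d1,55), E(d2,39), B(d2,38), A(d2,33), D(d2,23), C(d2,18)
F→slot 1; E→slot 2; B skipped; A skipped; D skipped; C skipped.
Profit = 55 + 39 = 94

94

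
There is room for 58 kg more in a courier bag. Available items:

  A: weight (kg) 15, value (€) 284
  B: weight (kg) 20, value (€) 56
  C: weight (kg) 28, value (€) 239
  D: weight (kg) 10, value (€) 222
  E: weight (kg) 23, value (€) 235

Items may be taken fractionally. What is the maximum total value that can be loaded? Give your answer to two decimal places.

Sort by value per unit weight and fill in that order.
Ratios (sorted): D 22.20, A 18.93, E 10.22, C 8.54, B 2.80
take D (10 @ 222); take A (15 @ 284); take E (23 @ 235); take 10/28 of C → 85.36. Capacity used 58/58.
Total value = 826.36

826.36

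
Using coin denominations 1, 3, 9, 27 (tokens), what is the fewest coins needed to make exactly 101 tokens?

Use the largest denomination that fits, subtract, and repeat.
101 − 3×27→20 − 2×9→2 − 2×1→0
Total coins = 3 + 2 + 2 = 7

7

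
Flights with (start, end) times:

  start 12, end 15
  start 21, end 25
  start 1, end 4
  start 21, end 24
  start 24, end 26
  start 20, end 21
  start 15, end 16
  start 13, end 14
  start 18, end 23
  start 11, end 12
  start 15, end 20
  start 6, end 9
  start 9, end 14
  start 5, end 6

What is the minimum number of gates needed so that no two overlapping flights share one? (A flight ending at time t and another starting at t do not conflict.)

3

The answer is the maximum number of intervals overlapping at any instant.
Events (time:±→running): 1:+→1 4:-→0 5:+→1 6:-→0 6:+→1 9:-→0 9:+→1 11:+→2 12:-→1 12:+→2 13:+→3 … peak 3.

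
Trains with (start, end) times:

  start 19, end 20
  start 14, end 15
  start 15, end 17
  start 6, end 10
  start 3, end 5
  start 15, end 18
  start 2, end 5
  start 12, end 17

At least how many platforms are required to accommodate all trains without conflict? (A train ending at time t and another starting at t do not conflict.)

3

Count concurrent intervals with a sweep; the peak is the room count.
starts: [2, 3, 6, 12, 14, 15, 15, 19]
ends:   [5, 5, 10, 15, 17, 17, 18, 20]
s2→1 s3→2 e5→1 e5→0 s6→1 e10→0 s12→1 s14→2 e15→1 s15→2 s15→3  — peak 3.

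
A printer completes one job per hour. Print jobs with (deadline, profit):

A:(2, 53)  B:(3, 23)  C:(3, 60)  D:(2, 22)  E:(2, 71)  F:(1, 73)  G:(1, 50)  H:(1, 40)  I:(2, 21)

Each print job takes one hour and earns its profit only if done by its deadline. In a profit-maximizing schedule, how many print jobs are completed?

Take jobs in profit order; each goes to the latest open slot no later than its deadline.
By profit: F(d1,73), E(d2,71), C(d3,60), A(d2,53), G(d1,50), H(d1,40), B(d3,23), D(d2,22), I(d2,21)
F→slot 1; E→slot 2; C→slot 3; A skipped; G skipped; H skipped; B skipped; D skipped; I skipped.
3 of 9 scheduled.

3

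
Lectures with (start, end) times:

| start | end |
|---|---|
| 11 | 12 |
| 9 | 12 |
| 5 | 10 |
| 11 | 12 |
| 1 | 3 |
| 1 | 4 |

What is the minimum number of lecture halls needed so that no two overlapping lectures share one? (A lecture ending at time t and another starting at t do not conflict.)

Events (time:±→running): 1:+→1 1:+→2 3:-→1 4:-→0 5:+→1 9:+→2 10:-→1 11:+→2 11:+→3 … peak 3.

3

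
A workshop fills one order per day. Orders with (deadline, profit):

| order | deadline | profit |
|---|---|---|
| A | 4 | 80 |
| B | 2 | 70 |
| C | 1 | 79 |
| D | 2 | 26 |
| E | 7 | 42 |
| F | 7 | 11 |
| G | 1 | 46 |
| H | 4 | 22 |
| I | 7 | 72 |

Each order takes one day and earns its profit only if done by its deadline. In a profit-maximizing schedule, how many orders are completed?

Sort by profit descending; place each in the latest free slot ≤ its deadline.
By profit: A(d4,80), C(d1,79), I(d7,72), B(d2,70), G(d1,46), E(d7,42), D(d2,26), H(d4,22), F(d7,11)
A→slot 4; C→slot 1; I→slot 7; B→slot 2; G skipped; E→slot 6; D skipped; H→slot 3; F→slot 5.
7 of 9 scheduled.

7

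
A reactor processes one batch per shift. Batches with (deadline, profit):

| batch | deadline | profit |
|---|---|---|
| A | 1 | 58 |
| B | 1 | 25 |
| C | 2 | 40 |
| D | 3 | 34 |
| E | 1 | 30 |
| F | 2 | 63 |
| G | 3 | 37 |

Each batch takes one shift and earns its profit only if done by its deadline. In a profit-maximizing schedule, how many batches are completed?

Take jobs in profit order; each goes to the latest open slot no later than its deadline.
By profit: F(d2,63), A(d1,58), C(d2,40), G(d3,37), D(d3,34), E(d1,30), B(d1,25)
F→slot 2; A→slot 1; C skipped; G→slot 3; D skipped; E skipped; B skipped.
3 of 7 scheduled.

3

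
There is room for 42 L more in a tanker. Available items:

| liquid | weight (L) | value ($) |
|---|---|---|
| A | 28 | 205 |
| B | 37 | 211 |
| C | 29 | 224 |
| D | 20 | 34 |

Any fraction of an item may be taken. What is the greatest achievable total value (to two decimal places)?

319.18

Sort by value per unit weight and fill in that order.
Order: C (224/29=7.72) > A (205/28=7.32) > B (211/37=5.70) > D (34/20=1.70)
Fill: take C (29 @ 224) → take 13/28 of A → 95.18; 42/42 used.
Total value = 319.18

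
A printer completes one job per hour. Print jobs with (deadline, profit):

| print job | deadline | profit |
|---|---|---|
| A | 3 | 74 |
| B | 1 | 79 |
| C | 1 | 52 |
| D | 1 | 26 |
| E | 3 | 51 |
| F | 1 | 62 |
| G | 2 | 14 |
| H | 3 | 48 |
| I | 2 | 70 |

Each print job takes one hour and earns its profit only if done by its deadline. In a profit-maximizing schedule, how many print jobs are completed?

Take jobs in profit order; each goes to the latest open slot no later than its deadline.
Profit order: B=79 A=74 I=70 F=62 C=52 E=51 H=48 D=26 G=14
Assign: B→slot 1, A→slot 3, I→slot 2, F skipped, C skipped, E skipped, H skipped, D skipped, G skipped.
Slots: [1:B] [2:I] [3:A]
3 of 9 scheduled.

3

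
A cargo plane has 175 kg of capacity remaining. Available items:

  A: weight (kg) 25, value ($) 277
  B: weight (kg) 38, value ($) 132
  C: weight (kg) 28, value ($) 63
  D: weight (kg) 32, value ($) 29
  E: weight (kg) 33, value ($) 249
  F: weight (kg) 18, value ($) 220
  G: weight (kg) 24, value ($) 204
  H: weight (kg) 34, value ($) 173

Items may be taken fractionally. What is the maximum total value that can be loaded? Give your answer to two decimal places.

Ratios (sorted): F 12.22, A 11.08, G 8.50, E 7.55, H 5.09, B 3.47, C 2.25, D 0.91
take F (18 @ 220); take A (25 @ 277); take G (24 @ 204); take E (33 @ 249); take H (34 @ 173); take B (38 @ 132); take 3/28 of C → 6.75. Capacity used 175/175.
Total value = 1261.75

1261.75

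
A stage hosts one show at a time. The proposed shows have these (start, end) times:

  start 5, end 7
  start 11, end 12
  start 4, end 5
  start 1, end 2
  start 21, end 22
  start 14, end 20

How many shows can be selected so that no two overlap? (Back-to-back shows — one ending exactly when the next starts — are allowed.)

6

Greedy by earliest finish: after sorting by end time, pick each interval compatible with the last pick.
By end time: (1,2), (4,5), (5,7), (11,12), (14,20), (21,22).
Pick (1,2); next start ≥ 2 → (4,5); next start ≥ 5 → (5,7); next start ≥ 7 → (11,12); next start ≥ 12 → (14,20); next start ≥ 20 → (21,22).
Selected 6 shows.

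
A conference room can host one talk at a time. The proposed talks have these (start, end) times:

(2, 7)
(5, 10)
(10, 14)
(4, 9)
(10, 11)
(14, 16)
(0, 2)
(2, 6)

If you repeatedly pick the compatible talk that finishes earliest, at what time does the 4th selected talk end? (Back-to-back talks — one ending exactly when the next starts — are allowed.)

16

By end time: (0,2), (2,6), (2,7), (4,9), (5,10), (10,11), (10,14), (14,16).
Pick (0,2); next start ≥ 2 → (2,6); next start ≥ 6 → (10,11); next start ≥ 11 → (14,16).
Selected: (0,2) (2,6) (10,11) (14,16)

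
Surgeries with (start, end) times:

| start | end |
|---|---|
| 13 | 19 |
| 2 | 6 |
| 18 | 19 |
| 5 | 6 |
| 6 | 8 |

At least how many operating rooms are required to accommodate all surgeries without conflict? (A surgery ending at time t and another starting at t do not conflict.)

2

Events (time:±→running): 2:+→1 5:+→2 … peak 2.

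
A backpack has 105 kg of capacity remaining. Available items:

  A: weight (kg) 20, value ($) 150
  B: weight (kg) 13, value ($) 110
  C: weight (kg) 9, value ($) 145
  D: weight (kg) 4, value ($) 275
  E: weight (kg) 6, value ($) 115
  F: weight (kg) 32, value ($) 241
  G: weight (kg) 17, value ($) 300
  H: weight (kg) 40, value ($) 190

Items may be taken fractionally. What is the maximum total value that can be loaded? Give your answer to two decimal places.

1355.00

Greedy by value/weight ratio, highest first.
Order: D (275/4=68.75) > E (115/6=19.17) > G (300/17=17.65) > C (145/9=16.11) > B (110/13=8.46) > F (241/32=7.53) > A (150/20=7.50) > H (190/40=4.75)
Fill: take D (4 @ 275) → take E (6 @ 115) → take G (17 @ 300) → take C (9 @ 145) → take B (13 @ 110) → take F (32 @ 241) → take A (20 @ 150) → take 4/40 of H → 19.00; 105/105 used.
Total value = 1355.00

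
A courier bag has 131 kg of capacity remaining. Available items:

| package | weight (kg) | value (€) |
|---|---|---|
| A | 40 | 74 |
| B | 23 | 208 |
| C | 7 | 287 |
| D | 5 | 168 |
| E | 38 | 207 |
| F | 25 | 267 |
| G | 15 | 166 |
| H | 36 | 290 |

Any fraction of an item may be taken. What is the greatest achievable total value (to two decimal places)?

1494.95

Order: C (287/7=41.00) > D (168/5=33.60) > G (166/15=11.07) > F (267/25=10.68) > B (208/23=9.04) > H (290/36=8.06) > E (207/38=5.45) > A (74/40=1.85)
Fill: take C (7 @ 287) → take D (5 @ 168) → take G (15 @ 166) → take F (25 @ 267) → take B (23 @ 208) → take H (36 @ 290) → take 20/38 of E → 108.95; 131/131 used.
Total value = 1494.95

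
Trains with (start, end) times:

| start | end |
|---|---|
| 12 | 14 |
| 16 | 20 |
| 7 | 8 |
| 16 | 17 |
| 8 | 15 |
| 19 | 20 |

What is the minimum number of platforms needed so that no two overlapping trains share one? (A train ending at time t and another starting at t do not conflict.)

2

Count concurrent intervals with a sweep; the peak is the room count.
starts: [7, 8, 12, 16, 16, 19]
ends:   [8, 14, 15, 17, 20, 20]
s7→1 e8→0 s8→1 s12→2  — peak 2.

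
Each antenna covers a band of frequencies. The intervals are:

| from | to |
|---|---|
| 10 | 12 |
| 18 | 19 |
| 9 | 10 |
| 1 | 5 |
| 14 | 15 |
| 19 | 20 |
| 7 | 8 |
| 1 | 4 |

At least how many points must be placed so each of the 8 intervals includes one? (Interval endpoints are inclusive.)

Process intervals by earliest right end; each time one isn't hit yet, stab at its right endpoint.
Sorted: [1,4] [1,5] [7,8] [9,10] [10,12] [14,15] [18,19] [19,20]
{[1,4],[1,5]} hit by 4; {[7,8]} hit by 8; {[9,10],[10,12]} hit by 10; {[14,15]} hit by 15; {[18,19],[19,20]} hit by 19.
Points: 4, 8, 10, 15, 19 (5 total).

5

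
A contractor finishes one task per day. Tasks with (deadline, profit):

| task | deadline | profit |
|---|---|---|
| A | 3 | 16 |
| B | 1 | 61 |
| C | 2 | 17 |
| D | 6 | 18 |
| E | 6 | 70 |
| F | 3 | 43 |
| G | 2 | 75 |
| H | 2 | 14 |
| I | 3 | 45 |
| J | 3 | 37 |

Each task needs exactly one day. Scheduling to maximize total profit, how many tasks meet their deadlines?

5

Take jobs in profit order; each goes to the latest open slot no later than its deadline.
Profit order: G=75 E=70 B=61 I=45 F=43 J=37 D=18 C=17 A=16 H=14
Assign: G→slot 2, E→slot 6, B→slot 1, I→slot 3, F skipped, J skipped, D→slot 5, C skipped, A skipped, H skipped.
Slots: [1:B] [2:G] [3:I] [5:D] [6:E]
5 of 10 scheduled.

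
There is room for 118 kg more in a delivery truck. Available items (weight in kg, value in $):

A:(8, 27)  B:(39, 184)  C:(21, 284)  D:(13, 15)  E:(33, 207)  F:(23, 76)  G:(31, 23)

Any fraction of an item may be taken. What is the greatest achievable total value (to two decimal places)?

Greedy by value/weight ratio, highest first.
Order: C (284/21=13.52) > E (207/33=6.27) > B (184/39=4.72) > A (27/8=3.38) > F (76/23=3.30) > D (15/13=1.15) > G (23/31=0.74)
Fill: take C (21 @ 284) → take E (33 @ 207) → take B (39 @ 184) → take A (8 @ 27) → take 17/23 of F → 56.17; 118/118 used.
Total value = 758.17

758.17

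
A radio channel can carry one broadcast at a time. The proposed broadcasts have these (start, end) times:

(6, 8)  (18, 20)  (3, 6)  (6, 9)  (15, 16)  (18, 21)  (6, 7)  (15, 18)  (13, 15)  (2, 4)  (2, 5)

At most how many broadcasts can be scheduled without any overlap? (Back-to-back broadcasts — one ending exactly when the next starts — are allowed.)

Sorted by end: (2,4)  (2,5)  (3,6)  (6,7)  (6,8)  (6,9)  (13,15)  (15,16)  (15,18)  (18,20)  (18,21)
take (2,4); skip (2,5); take (6,7); skip (6,9); take (13,15); take (15,16); take (18,20).
Selected 5 broadcasts.

5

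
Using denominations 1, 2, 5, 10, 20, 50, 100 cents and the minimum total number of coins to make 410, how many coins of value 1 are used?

410 = 4×100 + 1×10
Count of 1: 0

0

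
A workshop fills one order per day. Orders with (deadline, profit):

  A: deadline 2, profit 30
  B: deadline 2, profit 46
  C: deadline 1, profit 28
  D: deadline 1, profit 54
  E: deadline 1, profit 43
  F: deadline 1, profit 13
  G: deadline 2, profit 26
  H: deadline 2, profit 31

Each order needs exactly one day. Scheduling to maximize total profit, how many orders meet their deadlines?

Sort by profit descending; place each in the latest free slot ≤ its deadline.
Profit order: D=54 B=46 E=43 H=31 A=30 C=28 G=26 F=13
Assign: D→slot 1, B→slot 2, E skipped, H skipped, A skipped, C skipped, G skipped, F skipped.
Slots: [1:D] [2:B]
2 of 8 scheduled.

2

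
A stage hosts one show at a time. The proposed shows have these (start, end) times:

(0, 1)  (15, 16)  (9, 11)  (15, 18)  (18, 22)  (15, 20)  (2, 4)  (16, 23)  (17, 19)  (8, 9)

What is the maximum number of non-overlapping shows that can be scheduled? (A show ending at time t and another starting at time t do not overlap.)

6

Order by finish time; keep every interval that doesn't clash with the previous kept one.
By end time: (0,1), (2,4), (8,9), (9,11), (15,16), (15,18), (17,19), (15,20), (18,22), (16,23).
Pick (0,1); next start ≥ 1 → (2,4); next start ≥ 4 → (8,9); next start ≥ 9 → (9,11); next start ≥ 11 → (15,16); next start ≥ 16 → (17,19).
Selected 6 shows.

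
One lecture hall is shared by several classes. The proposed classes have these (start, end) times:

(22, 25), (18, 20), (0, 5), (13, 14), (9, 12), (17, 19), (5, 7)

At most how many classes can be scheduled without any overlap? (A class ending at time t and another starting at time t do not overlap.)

Sorted by end: (0,5)  (5,7)  (9,12)  (13,14)  (17,19)  (18,20)  (22,25)
take (0,5); take (5,7); take (9,12); take (13,14); take (17,19); skip (18,20); take (22,25).
Selected 6 classes.

6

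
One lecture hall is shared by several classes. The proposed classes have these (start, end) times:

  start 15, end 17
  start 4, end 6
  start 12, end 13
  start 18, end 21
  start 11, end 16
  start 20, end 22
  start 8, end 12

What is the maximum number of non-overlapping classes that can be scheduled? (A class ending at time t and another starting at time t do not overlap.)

5

By end time: (4,6), (8,12), (12,13), (11,16), (15,17), (18,21), (20,22).
Pick (4,6); next start ≥ 6 → (8,12); next start ≥ 12 → (12,13); next start ≥ 13 → (15,17); next start ≥ 17 → (18,21).
Selected 5 classes.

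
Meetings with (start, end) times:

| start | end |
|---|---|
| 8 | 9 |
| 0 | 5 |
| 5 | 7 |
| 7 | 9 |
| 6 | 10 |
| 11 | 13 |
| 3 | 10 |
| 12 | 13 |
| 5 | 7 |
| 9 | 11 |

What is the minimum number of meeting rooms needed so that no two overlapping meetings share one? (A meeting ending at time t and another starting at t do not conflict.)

4

Events (time:±→running): 0:+→1 3:+→2 5:-→1 5:+→2 5:+→3 6:+→4 … peak 4.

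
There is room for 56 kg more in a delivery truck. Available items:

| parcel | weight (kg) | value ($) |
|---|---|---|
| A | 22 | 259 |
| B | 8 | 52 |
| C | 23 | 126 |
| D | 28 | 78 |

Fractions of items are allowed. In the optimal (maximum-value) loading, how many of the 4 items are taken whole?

3

Sort by value per unit weight and fill in that order.
Order: A (259/22=11.77) > B (52/8=6.50) > C (126/23=5.48) > D (78/28=2.79)
Fill: take A (22 @ 259) → take B (8 @ 52) → take C (23 @ 126) → take 3/28 of D → 8.36; 56/56 used.
3 item(s) taken whole; one partial (take 3/28 of D).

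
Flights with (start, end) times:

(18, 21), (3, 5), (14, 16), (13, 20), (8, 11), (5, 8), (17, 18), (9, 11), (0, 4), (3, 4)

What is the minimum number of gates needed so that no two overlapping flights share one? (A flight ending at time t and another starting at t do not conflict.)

The answer is the maximum number of intervals overlapping at any instant.
Events (time:±→running): 0:+→1 3:+→2 3:+→3 … peak 3.

3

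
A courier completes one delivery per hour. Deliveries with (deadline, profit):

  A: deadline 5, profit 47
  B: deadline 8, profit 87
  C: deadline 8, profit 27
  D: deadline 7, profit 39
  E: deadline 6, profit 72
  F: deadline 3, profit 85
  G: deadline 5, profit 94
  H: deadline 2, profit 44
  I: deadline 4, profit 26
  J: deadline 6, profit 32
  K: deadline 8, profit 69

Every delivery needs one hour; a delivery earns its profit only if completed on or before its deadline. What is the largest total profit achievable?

Take jobs in profit order; each goes to the latest open slot no later than its deadline.
By profit: G(d5,94), B(d8,87), F(d3,85), E(d6,72), K(d8,69), A(d5,47), H(d2,44), D(d7,39), J(d6,32), C(d8,27), I(d4,26)
G→slot 5; B→slot 8; F→slot 3; E→slot 6; K→slot 7; A→slot 4; H→slot 2; D→slot 1; J skipped; C skipped; I skipped.
Profit = 39 + 44 + 85 + 47 + 94 + 72 + 69 + 87 = 537

537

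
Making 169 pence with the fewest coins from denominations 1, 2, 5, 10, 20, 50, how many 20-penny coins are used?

0

169 − 3×50→19 − 1×10→9 − 1×5→4 − 2×2→0
Count of 20: 0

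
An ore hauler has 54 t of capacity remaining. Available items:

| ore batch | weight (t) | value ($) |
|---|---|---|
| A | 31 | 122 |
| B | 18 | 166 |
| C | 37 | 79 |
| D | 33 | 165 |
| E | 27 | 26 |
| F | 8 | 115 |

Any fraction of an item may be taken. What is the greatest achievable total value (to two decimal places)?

Sort by value per unit weight and fill in that order.
Order: F (115/8=14.38) > B (166/18=9.22) > D (165/33=5.00) > A (122/31=3.94) > C (79/37=2.14) > E (26/27=0.96)
Fill: take F (8 @ 115) → take B (18 @ 166) → take 28/33 of D → 140.00; 54/54 used.
Total value = 421.00

421.00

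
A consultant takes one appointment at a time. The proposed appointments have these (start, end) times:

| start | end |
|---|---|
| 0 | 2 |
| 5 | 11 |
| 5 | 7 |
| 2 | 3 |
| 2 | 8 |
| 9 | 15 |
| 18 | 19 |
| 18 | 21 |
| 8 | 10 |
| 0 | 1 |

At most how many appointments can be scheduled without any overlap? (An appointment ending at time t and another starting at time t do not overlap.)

Sort by end time and greedily take each interval whose start is ≥ the last chosen end.
Sorted by end: (0,1)  (0,2)  (2,3)  (5,7)  (2,8)  (8,10)  (5,11)  (9,15)  (18,19)  (18,21)
take (0,1); take (2,3); take (5,7); take (8,10); skip (5,11); take (18,19).
Selected 5 appointments.

5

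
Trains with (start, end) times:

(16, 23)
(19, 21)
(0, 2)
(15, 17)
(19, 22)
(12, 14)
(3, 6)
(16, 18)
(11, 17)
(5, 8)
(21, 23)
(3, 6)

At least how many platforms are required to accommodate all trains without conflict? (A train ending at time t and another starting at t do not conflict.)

Count concurrent intervals with a sweep; the peak is the room count.
Events (time:±→running): 0:+→1 2:-→0 3:+→1 3:+→2 5:+→3 6:-→2 6:-→1 8:-→0 11:+→1 12:+→2 14:-→1 15:+→2 16:+→3 16:+→4 … peak 4.

4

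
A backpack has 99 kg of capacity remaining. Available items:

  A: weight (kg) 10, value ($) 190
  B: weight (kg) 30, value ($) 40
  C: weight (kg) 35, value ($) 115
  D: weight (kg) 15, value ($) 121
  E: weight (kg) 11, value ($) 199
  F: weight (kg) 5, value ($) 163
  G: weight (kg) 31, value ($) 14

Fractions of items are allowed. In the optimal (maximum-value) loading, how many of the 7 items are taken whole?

5

Order: F (163/5=32.60) > A (190/10=19.00) > E (199/11=18.09) > D (121/15=8.07) > C (115/35=3.29) > B (40/30=1.33) > G (14/31=0.45)
Fill: take F (5 @ 163) → take A (10 @ 190) → take E (11 @ 199) → take D (15 @ 121) → take C (35 @ 115) → take 23/30 of B → 30.67; 99/99 used.
5 item(s) taken whole; one partial (take 23/30 of B).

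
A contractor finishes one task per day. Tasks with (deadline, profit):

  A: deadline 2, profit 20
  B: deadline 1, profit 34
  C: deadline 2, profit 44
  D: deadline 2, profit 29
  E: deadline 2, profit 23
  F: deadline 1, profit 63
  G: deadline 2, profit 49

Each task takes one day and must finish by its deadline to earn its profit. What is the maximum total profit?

By profit: F(d1,63), G(d2,49), C(d2,44), B(d1,34), D(d2,29), E(d2,23), A(d2,20)
F→slot 1; G→slot 2; C skipped; B skipped; D skipped; E skipped; A skipped.
Profit = 63 + 49 = 112

112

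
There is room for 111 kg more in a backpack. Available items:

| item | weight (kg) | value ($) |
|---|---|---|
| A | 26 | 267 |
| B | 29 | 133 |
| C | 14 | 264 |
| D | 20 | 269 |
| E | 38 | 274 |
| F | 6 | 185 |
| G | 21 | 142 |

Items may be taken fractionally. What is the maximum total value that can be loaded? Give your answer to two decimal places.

Greedy by value/weight ratio, highest first.
Order: F (185/6=30.83) > C (264/14=18.86) > D (269/20=13.45) > A (267/26=10.27) > E (274/38=7.21) > G (142/21=6.76) > B (133/29=4.59)
Fill: take F (6 @ 185) → take C (14 @ 264) → take D (20 @ 269) → take A (26 @ 267) → take E (38 @ 274) → take 7/21 of G → 47.33; 111/111 used.
Total value = 1306.33

1306.33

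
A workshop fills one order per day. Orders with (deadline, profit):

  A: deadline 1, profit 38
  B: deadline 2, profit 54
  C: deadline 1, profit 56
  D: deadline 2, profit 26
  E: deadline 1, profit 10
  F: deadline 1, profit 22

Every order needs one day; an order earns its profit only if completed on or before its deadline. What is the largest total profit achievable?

Take jobs in profit order; each goes to the latest open slot no later than its deadline.
By profit: C(d1,56), B(d2,54), A(d1,38), D(d2,26), F(d1,22), E(d1,10)
C→slot 1; B→slot 2; A skipped; D skipped; F skipped; E skipped.
Profit = 56 + 54 = 110

110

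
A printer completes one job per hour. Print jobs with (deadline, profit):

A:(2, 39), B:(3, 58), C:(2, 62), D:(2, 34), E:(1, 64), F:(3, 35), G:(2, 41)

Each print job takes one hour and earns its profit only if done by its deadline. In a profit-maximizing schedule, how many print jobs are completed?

3

Take jobs in profit order; each goes to the latest open slot no later than its deadline.
Profit order: E=64 C=62 B=58 G=41 A=39 F=35 D=34
Assign: E→slot 1, C→slot 2, B→slot 3, G skipped, A skipped, F skipped, D skipped.
Slots: [1:E] [2:C] [3:B]
3 of 7 scheduled.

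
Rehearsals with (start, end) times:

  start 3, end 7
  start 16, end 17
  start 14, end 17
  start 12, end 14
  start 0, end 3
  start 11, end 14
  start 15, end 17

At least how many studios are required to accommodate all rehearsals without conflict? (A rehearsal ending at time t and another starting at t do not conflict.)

starts: [0, 3, 11, 12, 14, 15, 16]
ends:   [3, 7, 14, 14, 17, 17, 17]
s0→1 e3→0 s3→1 e7→0 s11→1 s12→2 e14→1 e14→0 s14→1 s15→2 s16→3  — peak 3.

3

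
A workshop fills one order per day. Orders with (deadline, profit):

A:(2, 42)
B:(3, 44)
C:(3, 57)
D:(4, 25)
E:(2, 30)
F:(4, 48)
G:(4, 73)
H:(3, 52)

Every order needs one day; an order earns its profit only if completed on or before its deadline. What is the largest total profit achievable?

230

Profit order: G=73 C=57 H=52 F=48 B=44 A=42 E=30 D=25
Assign: G→slot 4, C→slot 3, H→slot 2, F→slot 1, B skipped, A skipped, E skipped, D skipped.
Slots: [1:F] [2:H] [3:C] [4:G]
Profit = 48 + 52 + 57 + 73 = 230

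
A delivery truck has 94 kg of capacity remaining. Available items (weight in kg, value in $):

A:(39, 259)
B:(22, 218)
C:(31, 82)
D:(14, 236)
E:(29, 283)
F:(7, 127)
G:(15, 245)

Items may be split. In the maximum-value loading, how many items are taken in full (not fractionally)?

5

Ratios (sorted): F 18.14, D 16.86, G 16.33, B 9.91, E 9.76, A 6.64, C 2.65
take F (7 @ 127); take D (14 @ 236); take G (15 @ 245); take B (22 @ 218); take E (29 @ 283); take 7/39 of A → 46.49. Capacity used 94/94.
5 item(s) taken whole; one partial (take 7/39 of A).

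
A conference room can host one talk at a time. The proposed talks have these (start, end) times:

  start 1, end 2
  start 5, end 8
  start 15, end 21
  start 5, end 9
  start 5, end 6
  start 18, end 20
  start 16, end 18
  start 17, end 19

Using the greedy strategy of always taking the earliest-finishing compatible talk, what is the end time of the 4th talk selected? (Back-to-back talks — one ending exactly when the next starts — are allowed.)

20

By end time: (1,2), (5,6), (5,8), (5,9), (16,18), (17,19), (18,20), (15,21).
Pick (1,2); next start ≥ 2 → (5,6); next start ≥ 6 → (16,18); next start ≥ 18 → (18,20).
Selected: (1,2) (5,6) (16,18) (18,20)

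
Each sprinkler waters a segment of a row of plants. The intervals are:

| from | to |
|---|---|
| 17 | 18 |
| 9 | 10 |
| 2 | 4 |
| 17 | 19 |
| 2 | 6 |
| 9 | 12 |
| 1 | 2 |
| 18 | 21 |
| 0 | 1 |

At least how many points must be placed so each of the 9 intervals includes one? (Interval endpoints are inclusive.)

4

Sort by right endpoint; whenever an interval is uncovered, place a point at its right end.
Sorted: [0,1] [1,2] [2,4] [2,6] [9,10] [9,12] [17,18] [17,19] [18,21]
{[0,1],[1,2]} hit by 1; {[2,4],[2,6]} hit by 4; {[9,10],[9,12]} hit by 10; {[17,18],[17,19],[18,21]} hit by 18.
Points: 1, 4, 10, 18 (4 total).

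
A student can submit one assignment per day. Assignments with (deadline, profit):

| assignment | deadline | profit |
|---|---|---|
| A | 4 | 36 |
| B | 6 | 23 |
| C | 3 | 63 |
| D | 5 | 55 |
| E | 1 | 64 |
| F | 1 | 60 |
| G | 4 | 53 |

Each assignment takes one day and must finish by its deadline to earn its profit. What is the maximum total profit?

294

Sort by profit descending; place each in the latest free slot ≤ its deadline.
Profit order: E=64 C=63 F=60 D=55 G=53 A=36 B=23
Assign: E→slot 1, C→slot 3, F skipped, D→slot 5, G→slot 4, A→slot 2, B→slot 6.
Slots: [1:E] [2:A] [3:C] [4:G] [5:D] [6:B]
Profit = 64 + 36 + 63 + 53 + 55 + 23 = 294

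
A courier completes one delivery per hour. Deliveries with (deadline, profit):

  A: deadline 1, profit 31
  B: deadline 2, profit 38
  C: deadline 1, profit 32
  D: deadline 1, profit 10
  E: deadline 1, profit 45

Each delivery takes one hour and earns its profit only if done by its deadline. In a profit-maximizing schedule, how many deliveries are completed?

By profit: E(d1,45), B(d2,38), C(d1,32), A(d1,31), D(d1,10)
E→slot 1; B→slot 2; C skipped; A skipped; D skipped.
2 of 5 scheduled.

2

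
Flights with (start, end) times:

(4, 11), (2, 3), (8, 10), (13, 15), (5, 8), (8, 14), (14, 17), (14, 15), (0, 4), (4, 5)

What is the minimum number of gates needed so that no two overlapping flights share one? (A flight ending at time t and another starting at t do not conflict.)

3

The answer is the maximum number of intervals overlapping at any instant.
starts: [0, 2, 4, 4, 5, 8, 8, 13, 14, 14]
ends:   [3, 4, 5, 8, 10, 11, 14, 15, 15, 17]
s0→1 s2→2 e3→1 e4→0 s4→1 s4→2 e5→1 s5→2 e8→1 s8→2 s8→3  — peak 3.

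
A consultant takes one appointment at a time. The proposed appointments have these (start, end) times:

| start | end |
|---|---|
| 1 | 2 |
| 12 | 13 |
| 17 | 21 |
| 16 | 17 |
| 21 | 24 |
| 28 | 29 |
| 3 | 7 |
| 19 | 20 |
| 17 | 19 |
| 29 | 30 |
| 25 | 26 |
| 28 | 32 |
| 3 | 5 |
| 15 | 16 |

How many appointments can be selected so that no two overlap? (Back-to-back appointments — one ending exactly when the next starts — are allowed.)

Order by finish time; keep every interval that doesn't clash with the previous kept one.
Sorted by end: (1,2)  (3,5)  (3,7)  (12,13)  (15,16)  (16,17)  (17,19)  (19,20)  (17,21)  (21,24)  (25,26)  (28,29)  (29,30)  (28,32)
take (1,2); take (3,5); take (12,13); take (15,16); take (16,17); take (17,19); take (19,20); skip (17,21); take (21,24); take (25,26); take (28,29); take (29,30).
Selected 11 appointments.

11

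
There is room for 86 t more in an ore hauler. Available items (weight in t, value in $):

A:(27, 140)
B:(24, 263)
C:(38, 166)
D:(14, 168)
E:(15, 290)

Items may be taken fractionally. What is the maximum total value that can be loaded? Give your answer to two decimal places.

887.21

Ratios (sorted): E 19.33, D 12.00, B 10.96, A 5.19, C 4.37
take E (15 @ 290); take D (14 @ 168); take B (24 @ 263); take A (27 @ 140); take 6/38 of C → 26.21. Capacity used 86/86.
Total value = 887.21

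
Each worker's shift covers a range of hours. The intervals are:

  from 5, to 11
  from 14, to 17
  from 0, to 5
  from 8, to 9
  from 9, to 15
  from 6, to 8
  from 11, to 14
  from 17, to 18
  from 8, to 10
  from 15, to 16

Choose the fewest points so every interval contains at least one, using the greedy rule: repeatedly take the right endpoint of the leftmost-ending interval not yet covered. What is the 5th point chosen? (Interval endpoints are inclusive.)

Sorted: [0,5] [6,8] [8,9] [8,10] [5,11] [11,14] [9,15] [15,16] [14,17] [17,18]
{[0,5]} hit by 5; {[6,8],[8,9],[8,10],[5,11]} hit by 8; {[11,14],[9,15]} hit by 14; {[15,16],[14,17]} hit by 16; {[17,18]} hit by 18.
Points: 5, 8, 14, 16, 18 (5 total).

18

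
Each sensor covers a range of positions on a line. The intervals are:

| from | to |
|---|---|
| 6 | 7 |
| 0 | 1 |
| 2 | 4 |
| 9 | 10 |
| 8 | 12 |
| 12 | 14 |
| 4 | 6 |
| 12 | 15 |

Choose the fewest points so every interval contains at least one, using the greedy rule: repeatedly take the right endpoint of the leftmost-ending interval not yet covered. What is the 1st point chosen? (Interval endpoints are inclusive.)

1

By right end: [0,1]  [2,4]  [4,6]  [6,7]  [9,10]  [8,12]  [12,14]  [12,15]
[0,1] uncovered → point at 1; [2,4] uncovered → point at 4; [6,7] uncovered → point at 7; [9,10] uncovered → point at 10; [12,14] uncovered → point at 14.
Points: 1, 4, 7, 10, 14 (5 total).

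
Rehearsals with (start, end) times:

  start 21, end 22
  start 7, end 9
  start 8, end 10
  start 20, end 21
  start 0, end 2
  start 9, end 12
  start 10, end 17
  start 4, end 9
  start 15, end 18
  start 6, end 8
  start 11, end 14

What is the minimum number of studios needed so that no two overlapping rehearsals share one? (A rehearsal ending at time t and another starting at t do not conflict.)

The answer is the maximum number of intervals overlapping at any instant.
Events (time:±→running): 0:+→1 2:-→0 4:+→1 6:+→2 7:+→3 … peak 3.

3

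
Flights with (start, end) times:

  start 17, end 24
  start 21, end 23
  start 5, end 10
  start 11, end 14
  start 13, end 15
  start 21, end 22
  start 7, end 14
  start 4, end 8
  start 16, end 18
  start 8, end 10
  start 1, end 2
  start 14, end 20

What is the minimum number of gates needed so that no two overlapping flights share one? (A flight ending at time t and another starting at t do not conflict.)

3

Events (time:±→running): 1:+→1 2:-→0 4:+→1 5:+→2 7:+→3 … peak 3.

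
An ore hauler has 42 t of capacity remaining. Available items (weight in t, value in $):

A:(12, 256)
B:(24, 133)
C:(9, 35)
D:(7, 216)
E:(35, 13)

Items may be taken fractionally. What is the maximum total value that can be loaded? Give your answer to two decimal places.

Ratios (sorted): D 30.86, A 21.33, B 5.54, C 3.89, E 0.37
take D (7 @ 216); take A (12 @ 256); take 23/24 of B → 127.46. Capacity used 42/42.
Total value = 599.46

599.46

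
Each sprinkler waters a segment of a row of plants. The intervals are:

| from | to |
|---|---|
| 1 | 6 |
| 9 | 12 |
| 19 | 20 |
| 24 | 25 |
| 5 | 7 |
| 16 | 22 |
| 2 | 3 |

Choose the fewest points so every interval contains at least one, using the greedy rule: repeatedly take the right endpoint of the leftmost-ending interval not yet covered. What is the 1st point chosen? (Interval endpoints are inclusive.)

Process intervals by earliest right end; each time one isn't hit yet, stab at its right endpoint.
By right end: [2,3]  [1,6]  [5,7]  [9,12]  [19,20]  [16,22]  [24,25]
[2,3] uncovered → point at 3; [5,7] uncovered → point at 7; [9,12] uncovered → point at 12; [19,20] uncovered → point at 20; [24,25] uncovered → point at 25.
Points: 3, 7, 12, 20, 25 (5 total).

3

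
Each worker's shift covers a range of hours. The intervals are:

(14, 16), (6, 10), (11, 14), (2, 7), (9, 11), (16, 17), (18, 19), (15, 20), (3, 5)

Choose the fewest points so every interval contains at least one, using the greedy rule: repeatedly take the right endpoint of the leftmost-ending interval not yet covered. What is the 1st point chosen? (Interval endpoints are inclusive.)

Process intervals by earliest right end; each time one isn't hit yet, stab at its right endpoint.
Sorted: [3,5] [2,7] [6,10] [9,11] [11,14] [14,16] [16,17] [18,19] [15,20]
{[3,5],[2,7]} hit by 5; {[6,10],[9,11]} hit by 10; {[11,14],[14,16]} hit by 14; {[16,17]} hit by 17; {[18,19],[15,20]} hit by 19.
Points: 5, 10, 14, 17, 19 (5 total).

5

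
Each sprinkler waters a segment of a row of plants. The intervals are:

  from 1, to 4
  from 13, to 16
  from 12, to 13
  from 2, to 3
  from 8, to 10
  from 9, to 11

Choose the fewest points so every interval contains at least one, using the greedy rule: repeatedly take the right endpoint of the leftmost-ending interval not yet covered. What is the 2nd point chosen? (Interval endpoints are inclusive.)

Sort by right endpoint; whenever an interval is uncovered, place a point at its right end.
Sorted: [2,3] [1,4] [8,10] [9,11] [12,13] [13,16]
{[2,3],[1,4]} hit by 3; {[8,10],[9,11]} hit by 10; {[12,13],[13,16]} hit by 13.
Points: 3, 10, 13 (3 total).

10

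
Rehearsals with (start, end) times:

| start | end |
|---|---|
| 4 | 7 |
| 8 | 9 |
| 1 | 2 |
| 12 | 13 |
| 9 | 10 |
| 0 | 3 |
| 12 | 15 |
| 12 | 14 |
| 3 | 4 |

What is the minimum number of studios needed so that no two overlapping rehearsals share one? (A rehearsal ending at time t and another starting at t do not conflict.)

3

Count concurrent intervals with a sweep; the peak is the room count.
Events (time:±→running): 0:+→1 1:+→2 2:-→1 3:-→0 3:+→1 4:-→0 4:+→1 7:-→0 8:+→1 9:-→0 9:+→1 10:-→0 12:+→1 12:+→2 12:+→3 … peak 3.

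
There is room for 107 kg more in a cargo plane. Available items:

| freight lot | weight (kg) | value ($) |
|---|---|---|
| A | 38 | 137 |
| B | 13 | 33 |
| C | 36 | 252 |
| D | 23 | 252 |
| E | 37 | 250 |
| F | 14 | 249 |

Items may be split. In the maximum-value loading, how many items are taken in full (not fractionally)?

Sort by value per unit weight and fill in that order.
Order: F (249/14=17.79) > D (252/23=10.96) > C (252/36=7.00) > E (250/37=6.76) > A (137/38=3.61) > B (33/13=2.54)
Fill: take F (14 @ 249) → take D (23 @ 252) → take C (36 @ 252) → take 34/37 of E → 229.73; 107/107 used.
3 item(s) taken whole; one partial (take 34/37 of E).

3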